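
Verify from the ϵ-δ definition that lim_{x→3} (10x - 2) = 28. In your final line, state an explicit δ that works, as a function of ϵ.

Let ϵ > 0. We need δ > 0 so that 0 < |x − 3| < δ implies |(10x - 2) − 28| < ϵ.
|(10x - 2) − 28| = |10x - 30| = 10|x − 3|.
So 10|x − 3| < ϵ exactly when |x − 3| < ϵ/10.
Choosing δ = ϵ/10 gives |(10x - 2) − 28| = 10|x − 3| < ϵ whenever |x − 3| < δ.

δ = ϵ/10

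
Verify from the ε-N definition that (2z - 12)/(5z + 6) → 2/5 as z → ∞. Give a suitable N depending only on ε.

N = (72/25)/ε

Let ε > 0 be given. We seek N > 0 such that z > N implies |(2z - 12)/(5z + 6) − (2/5)| < ε.
(2z - 12)/(5z + 6) − (2/5) = (5(2z - 12) − 2(5z + 6)) / (5(5z + 6)) = -72/(5(5z + 6)).
For z > 0 we have 5z + 6 > 5z, so |(2z - 12)/(5z + 6) − (2/5)| = 72/(5(5z + 6)) < 72/(5·5z) = (72/25)/z.
Thus |(2z - 12)/(5z + 6) − (2/5)| < ε whenever z > (72/25)/ε.
Take N = (72/25)/ε. If z > N then |(2z - 12)/(5z + 6) − (2/5)| < (72/25)/z < ε.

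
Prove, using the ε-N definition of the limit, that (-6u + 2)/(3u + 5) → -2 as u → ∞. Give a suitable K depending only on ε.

Let ε > 0 be given. We seek K > 0 such that u > K implies |(-6u + 2)/(3u + 5) + 2| < ε.
(-6u + 2)/(3u + 5) + 2 = (3(-6u + 2) − (-6)(3u + 5)) / (3(3u + 5)) = 36/(3(3u + 5)).
For u > 0 we have 3u + 5 > 3u, so |(-6u + 2)/(3u + 5) + 2| = 36/(3(3u + 5)) < 36/(3·3u) = 4/u.
Thus |(-6u + 2)/(3u + 5) + 2| < ε whenever u > 4/ε.
Take K = 4/ε. If u > K then |(-6u + 2)/(3u + 5) + 2| < 4/u < ε.

K = 4/ε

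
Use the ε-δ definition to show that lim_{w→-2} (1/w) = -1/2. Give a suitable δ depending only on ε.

δ = min(1, 2ε)

Let ε > 0 be given. We seek δ > 0 such that 0 < |w + 2| < δ implies |1/w + 1/2| < ε.
|1/w + 1/2| = |-2 − w|/(2·|w|) = |w + 2|/(2|w|).
Restrict δ ≤ 1. Then |w + 2| < 1 gives |w| > 1, so 2|w| > 2.
Then |1/w + 1/2| < |w + 2|/2, which is < ε when |w + 2| < 2ε.
Take δ = min(1, 2ε). Then 0 < |w + 2| < δ gives both |w + 2| < 1 and |w + 2| < 2ε, so |1/w + 1/2| < ε.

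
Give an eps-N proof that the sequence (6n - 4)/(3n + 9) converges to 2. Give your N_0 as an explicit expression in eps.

N_0 = (22/3)/eps

Fix eps > 0. For n ≥ 1, |(6n - 4)/(3n + 9) − 2| = |-66|/(3(3n + 9)) = 66/(3(3n + 9)).
Since 3n + 9 ≥ 3n for n ≥ 1, this is ≤ 66/(3·3n) = (22/3)/n.
So |(6n - 4)/(3n + 9) − 2| < eps whenever n > (22/3)/eps.
Take N_0 = (22/3)/eps. If n > N_0 then |(6n - 4)/(3n + 9) − 2| ≤ (22/3)/n < eps.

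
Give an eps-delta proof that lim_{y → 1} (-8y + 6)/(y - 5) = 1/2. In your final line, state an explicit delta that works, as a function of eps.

Let eps > 0 be given. We want delta > 0 with 0 < |y − 1| < delta ⇒ |(-8y + 6)/(y - 5) − (1/2)| < eps.
Combining over a common denominator, (-8y + 6)/(y - 5) − (1/2) = [(-8y + 6)·(-4) − (-2)·(y - 5)] / [(-4)·(y - 5)] = 34(y − 1) / ((-4)(y - 5)).
So |(-8y + 6)/(y - 5) − (1/2)| = 34|y − 1| / (4·|y − 5|).
Restrict delta ≤ 2. Then |y − 1| < 2 gives |y − 5| = |(y − 1) + (-4)| ≥ 4 − 2 = 2.
Hence |(-8y + 6)/(y - 5) − (1/2)| < 34|y − 1|/(4·2) = (17/4)|y − 1|, which is < eps once |y − 1| < (4/17)eps.
Take delta = min(2, (4/17)eps). Then 0 < |y − 1| < delta forces both bounds, so |(-8y + 6)/(y - 5) − (1/2)| < eps.

delta = min(2, (4/17)eps)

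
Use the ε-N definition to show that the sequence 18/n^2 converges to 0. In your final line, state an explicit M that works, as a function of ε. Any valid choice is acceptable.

Suppose ε > 0. For n ≥ 1, |18/n^2 − 0| = 18/n^2.
18/n^2 < ε ⇔ n^2 > 18/ε ⇔ n > (18/ε)^{1/2}.
Take M = (18/ε)^{1/2}. Then n > M implies 18/n^2 < ε.

M = (18/ε)^{1/2}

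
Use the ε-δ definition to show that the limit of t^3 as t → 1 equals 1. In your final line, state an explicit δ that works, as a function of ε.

Fix ε > 0. We seek δ > 0 with 0 < |t − 1| < δ ⇒ |t^3 − 1| < ε.
Factor: t^3 − 1 = (t − 1)(t^2 + t + 1), so |t^3 − 1| = |t − 1|·|t^2 + t + 1|.
Impose δ ≤ 2 so that |t| < 3; then |t^2 + t + 1| ≤ 13.
Hence |t^3 − 1| ≤ 13|t − 1|, which is < ε once |t − 1| < ε/13.
Take δ = min(2, ε/13). If 0 < |t − 1| < δ then both bounds hold and |t^3 − 1| ≤ 13|t − 1| < 13·(ε/13) = ε.

δ = min(2, ε/13)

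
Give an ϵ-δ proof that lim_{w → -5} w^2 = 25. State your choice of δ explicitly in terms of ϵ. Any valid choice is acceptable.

δ = min(1, ϵ/11)

Let ϵ > 0 be given. We seek δ > 0 with 0 < |w + 5| < δ ⇒ |w^2 − 25| < ϵ.
Factor: w^2 − 25 = (w + 5)(w - 5), so |w^2 − 25| = |w + 5|·|w - 5|.
Impose δ ≤ 1 so that |w| < 6; then |w - 5| ≤ 11.
Hence |w^2 − 25| ≤ 11|w + 5|, which is < ϵ once |w + 5| < ϵ/11.
Take δ = min(1, ϵ/11). If 0 < |w + 5| < δ then both bounds hold and |w^2 − 25| ≤ 11|w + 5| < 11·(ϵ/11) = ϵ.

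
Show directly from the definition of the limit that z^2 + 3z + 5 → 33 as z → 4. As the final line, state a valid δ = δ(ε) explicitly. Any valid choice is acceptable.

δ = min(2, ε/13)

Let ε > 0 be given. We want δ > 0 such that 0 < |z − 4| < δ implies |(z^2 + 3z + 5) − 33| < ε.
(z^2 + 3z + 5) − 33 = z^2 + 3z - 28 = (z − 4)(z + 7).
So |(z^2 + 3z + 5) − 33| = |z − 4|·|z + 7|.
Assume first that |z − 4| < 2, so |z| < 6. Then |z + 7| ≤ 6 + 7 = 13.
Hence |(z^2 + 3z + 5) − 33| ≤ 13|z − 4| < ε provided |z − 4| < ε/13.
Choosing δ = min(2, ε/13) ensures both conditions, hence |(z^2 + 3z + 5) − 33| < ε.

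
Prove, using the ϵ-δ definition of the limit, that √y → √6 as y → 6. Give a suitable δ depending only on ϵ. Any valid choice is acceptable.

δ = min(6, √6·ϵ)

Fix ϵ > 0. We want δ > 0 such that 0 < |y − 6| < δ implies |√y − √6| < ϵ.
Multiplying by the conjugate, |√y − √6| = |y − 6|/(√y + √6).
Restrict δ ≤ 6 so that |y − 6| < 6 forces y > 0, and then √y + √6 > √6.
Hence |√y − √6| < |y − 6|/√6, which is < ϵ once |y − 6| < √6·ϵ.
Take δ = min(6, √6·ϵ). If 0 < |y − 6| < δ then y > 0 and |√y − √6| < |y − 6|/√6 < ϵ.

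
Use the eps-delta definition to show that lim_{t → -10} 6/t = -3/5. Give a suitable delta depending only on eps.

delta = min(5, (25/3)eps)

Let eps > 0 be given. We seek delta > 0 such that 0 < |t + 10| < delta implies |6/t + 3/5| < eps.
|6/t + 3/5| = 6·|-10 − t|/(10·|t|) = 6|t + 10|/(10|t|).
Restrict delta ≤ 5. Then |t + 10| < 5 gives |t| > 5, so 10|t| > 50.
Then |6/t + 3/5| < 6|t + 10|/50, which is < eps when |t + 10| < (25/3)eps.
Take delta = min(5, (25/3)eps). Then 0 < |t + 10| < delta gives both |t + 10| < 5 and |t + 10| < (25/3)eps, so |6/t + 3/5| < eps.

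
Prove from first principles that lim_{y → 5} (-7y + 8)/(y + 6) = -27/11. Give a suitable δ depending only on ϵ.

Let ϵ > 0 be given. We want δ > 0 with 0 < |y − 5| < δ ⇒ |(-7y + 8)/(y + 6) + 27/11| < ϵ.
Combining over a common denominator, (-7y + 8)/(y + 6) + 27/11 = [(-7y + 8)·11 − (-27)·(y + 6)] / [11·(y + 6)] = -50(y − 5) / (11(y + 6)).
So |(-7y + 8)/(y + 6) + 27/11| = 50|y − 5| / (11·|y + 6|).
Restrict δ ≤ 11/2. Then |y − 5| < 11/2 gives |y + 6| = |(y − 5) + 11| ≥ 11 − 11/2 = 11/2.
Hence |(-7y + 8)/(y + 6) + 27/11| < 50|y − 5|/(11·(11/2)) = (100/121)|y − 5|, which is < ϵ once |y − 5| < (121/100)ϵ.
Take δ = min(11/2, (121/100)ϵ). Then 0 < |y − 5| < δ forces both bounds, so |(-7y + 8)/(y + 6) + 27/11| < ϵ.

δ = min(11/2, (121/100)ϵ)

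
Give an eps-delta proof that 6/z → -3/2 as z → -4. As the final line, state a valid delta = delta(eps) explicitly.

delta = min(2, (4/3)eps)

Suppose eps > 0. We seek delta > 0 such that 0 < |z + 4| < delta implies |6/z + 3/2| < eps.
|6/z + 3/2| = 6·|-4 − z|/(4·|z|) = 6|z + 4|/(4|z|).
Restrict delta ≤ 2. Then |z + 4| < 2 gives |z| > 2, so 4|z| > 8.
Then |6/z + 3/2| < 6|z + 4|/8, which is < eps when |z + 4| < (4/3)eps.
Take delta = min(2, (4/3)eps). Then 0 < |z + 4| < delta gives both |z + 4| < 2 and |z + 4| < (4/3)eps, so |6/z + 3/2| < eps.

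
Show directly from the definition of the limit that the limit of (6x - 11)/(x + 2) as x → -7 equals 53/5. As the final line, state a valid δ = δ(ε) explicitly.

Suppose ε > 0. We want δ > 0 with 0 < |x + 7| < δ ⇒ |(6x - 11)/(x + 2) − (53/5)| < ε.
Combining over a common denominator, (6x - 11)/(x + 2) − (53/5) = [(6x - 11)·(-5) − (-53)·(x + 2)] / [(-5)·(x + 2)] = 23(x + 7) / ((-5)(x + 2)).
So |(6x - 11)/(x + 2) − (53/5)| = 23|x + 7| / (5·|x + 2|).
Require δ ≤ 5/2, so |x + 2| ≥ |-5| − |x + 7| > 5 − 5/2 = 5/2.
Hence |(6x - 11)/(x + 2) − (53/5)| < 23|x + 7|/(5·(5/2)) = (46/25)|x + 7|, which is < ε once |x + 7| < (25/46)ε.
Take δ = min(5/2, (25/46)ε). Then 0 < |x + 7| < δ forces both bounds, so |(6x - 11)/(x + 2) − (53/5)| < ε.

δ = min(5/2, (25/46)ε)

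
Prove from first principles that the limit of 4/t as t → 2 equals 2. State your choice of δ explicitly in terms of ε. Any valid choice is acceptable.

Let ε > 0 be given. We seek δ > 0 such that 0 < |t − 2| < δ implies |4/t − 2| < ε.
|4/t − 2| = 4·|2 − t|/(2·|t|) = 4|t − 2|/(2|t|).
Restrict δ ≤ 1. Then |t − 2| < 1 gives |t| > 1, so 2|t| > 2.
Then |4/t − 2| < 4|t − 2|/2, which is < ε when |t − 2| < (1/2)ε.
Take δ = min(1, (1/2)ε). Then 0 < |t − 2| < δ gives both |t − 2| < 1 and |t − 2| < (1/2)ε, so |4/t − 2| < ε.

δ = min(1, (1/2)ε)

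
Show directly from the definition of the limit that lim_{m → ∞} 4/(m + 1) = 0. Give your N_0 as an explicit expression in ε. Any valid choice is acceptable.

N_0 = 4/ε

Fix ε > 0. For m ≥ 1, |4/(m + 1) − 0| = 4/(m + 1) ≤ 4/m.
We need 4/m < ε, i.e. m > 4/ε.
Take N_0 = 4/ε. If m > N_0 then |4/(m + 1)| ≤ 4/m < ε.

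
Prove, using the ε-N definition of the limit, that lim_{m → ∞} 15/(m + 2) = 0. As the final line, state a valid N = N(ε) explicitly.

N = 15/ε

Let ε > 0. For m ≥ 1, |15/(m + 2) − 0| = 15/(m + 2) ≤ 15/m.
We need 15/m < ε, i.e. m > 15/ε.
Take N = 15/ε. If m > N then |15/(m + 2)| ≤ 15/m < ε.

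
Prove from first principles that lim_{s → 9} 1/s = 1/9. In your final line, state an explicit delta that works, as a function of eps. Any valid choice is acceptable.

Suppose eps > 0. We seek delta > 0 such that 0 < |s − 9| < delta implies |1/s − (1/9)| < eps.
|1/s − (1/9)| = |9 − s|/(9·|s|) = |s − 9|/(9|s|).
Require delta ≤ 9/2 so that |s| > 9 − 9/2 = 9/2, hence 9|s| > 81/2.
Then |1/s − (1/9)| < |s − 9|/(81/2), which is < eps when |s − 9| < (81/2)eps.
Take delta = min(9/2, (81/2)eps). Then 0 < |s − 9| < delta gives both |s − 9| < 9/2 and |s − 9| < (81/2)eps, so |1/s − (1/9)| < eps.

delta = min(9/2, (81/2)eps)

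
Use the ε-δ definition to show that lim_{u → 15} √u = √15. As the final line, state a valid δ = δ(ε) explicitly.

Suppose ε > 0. We want δ > 0 such that 0 < |u − 15| < δ implies |√u − √15| < ε.
Multiplying by the conjugate, |√u − √15| = |u − 15|/(√u + √15).
Restrict δ ≤ 15 so that |u − 15| < 15 forces u > 0, and then √u + √15 > √15.
Hence |√u − √15| < |u − 15|/√15, which is < ε once |u − 15| < √15·ε.
Take δ = min(15, √15·ε). If 0 < |u − 15| < δ then u > 0 and |√u − √15| < |u − 15|/√15 < ε.

δ = min(15, √15·ε)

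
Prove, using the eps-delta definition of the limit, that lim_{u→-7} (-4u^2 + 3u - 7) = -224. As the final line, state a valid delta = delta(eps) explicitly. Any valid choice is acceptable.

delta = min(1, eps/63)

Suppose eps > 0. We want delta > 0 such that 0 < |u + 7| < delta implies |(-4u^2 + 3u - 7) + 224| < eps.
(-4u^2 + 3u - 7) + 224 = -4u^2 + 3u + 217 = (u + 7)(-4u + 31).
So |(-4u^2 + 3u - 7) + 224| = |u + 7|·|-4u + 31|.
Assume first that |u + 7| < 1, so |u| < 8. Then |-4u + 31| ≤ 4·8 + 31 = 63.
Hence |(-4u^2 + 3u - 7) + 224| ≤ 63|u + 7| < eps provided |u + 7| < eps/63.
Take delta = min(1, eps/63). Then 0 < |u + 7| < delta gives both |u + 7| < 1 and |u + 7| < eps/63, so |(-4u^2 + 3u - 7) + 224| < eps.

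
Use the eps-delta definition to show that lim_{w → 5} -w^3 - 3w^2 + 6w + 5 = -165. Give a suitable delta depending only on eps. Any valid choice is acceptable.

delta = min(1, eps/118)

Suppose eps > 0. We want delta > 0 such that 0 < |w − 5| < delta implies |(-w^3 - 3w^2 + 6w + 5) + 165| < eps.
(-w^3 - 3w^2 + 6w + 5) + 165 = -w^3 - 3w^2 + 6w + 170 = (w − 5)(-w^2 - 8w - 34).
So |(-w^3 - 3w^2 + 6w + 5) + 165| = |w − 5|·|-w^2 - 8w - 34|.
Assume first that |w − 5| < 1, so |w| < 6. Then |-w^2 - 8w - 34| ≤ 6^2 + 8·6 + 34 = 118.
Hence |(-w^3 - 3w^2 + 6w + 5) + 165| ≤ 118|w − 5| < eps provided |w − 5| < eps/118.
Choosing delta = min(1, eps/118) ensures both conditions, hence |(-w^3 - 3w^2 + 6w + 5) + 165| < eps.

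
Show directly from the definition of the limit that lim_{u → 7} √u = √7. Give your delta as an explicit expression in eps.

delta = min(7, √7·eps)

Let eps > 0 be given. We want delta > 0 such that 0 < |u − 7| < delta implies |√u − √7| < eps.
Multiplying by the conjugate, |√u − √7| = |u − 7|/(√u + √7).
Restrict delta ≤ 7 so that |u − 7| < 7 forces u > 0, and then √u + √7 > √7.
Hence |√u − √7| < |u − 7|/√7, which is < eps once |u − 7| < √7·eps.
Take delta = min(7, √7·eps). If 0 < |u − 7| < delta then u > 0 and |√u − √7| < |u − 7|/√7 < eps.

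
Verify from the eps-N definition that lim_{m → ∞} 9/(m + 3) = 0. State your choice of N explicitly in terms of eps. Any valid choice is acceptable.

Let eps > 0. For m ≥ 1, |9/(m + 3) − 0| = 9/(m + 3) ≤ 9/m.
We need 9/m < eps, i.e. m > 9/eps.
Take N = 9/eps. If m > N then |9/(m + 3)| ≤ 9/m < eps.

N = 9/eps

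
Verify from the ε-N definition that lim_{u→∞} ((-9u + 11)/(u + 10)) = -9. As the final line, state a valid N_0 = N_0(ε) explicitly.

N_0 = 101/ε

Let ε > 0 be given. We seek N_0 > 0 such that u > N_0 implies |(-9u + 11)/(u + 10) + 9| < ε.
(-9u + 11)/(u + 10) + 9 = ((-9u + 11) − (-9)(u + 10)) / ((u + 10)) = 101/((u + 10)).
For u > 0 we have u + 10 > u, so |(-9u + 11)/(u + 10) + 9| = 101/((u + 10)) < 101/(u) = 101/u.
Thus |(-9u + 11)/(u + 10) + 9| < ε whenever u > 101/ε.
Take N_0 = 101/ε. If u > N_0 then |(-9u + 11)/(u + 10) + 9| < 101/u < ε.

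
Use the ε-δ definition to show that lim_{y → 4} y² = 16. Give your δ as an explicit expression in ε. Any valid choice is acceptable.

Let ε > 0 be given. We seek δ > 0 with 0 < |y − 4| < δ ⇒ |y² − 16| < ε.
Factor: y² − 16 = (y − 4)(y + 4), so |y² − 16| = |y − 4|·|y + 4|.
Impose δ ≤ 2 so that |y| < 6; then |y + 4| ≤ 10.
Hence |y² − 16| ≤ 10|y − 4|, which is < ε once |y − 4| < ε/10.
Take δ = min(2, ε/10). If 0 < |y − 4| < δ then both bounds hold and |y² − 16| ≤ 10|y − 4| < 10·(ε/10) = ε.

δ = min(2, ε/10)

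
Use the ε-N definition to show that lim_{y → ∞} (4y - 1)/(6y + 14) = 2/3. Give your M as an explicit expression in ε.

Let ε > 0 be given. We seek M > 0 such that y > M implies |(4y - 1)/(6y + 14) − (2/3)| < ε.
(4y - 1)/(6y + 14) − (2/3) = (6(4y - 1) − 4(6y + 14)) / (6(6y + 14)) = -62/(6(6y + 14)).
For y > 0 we have 6y + 14 > 6y, so |(4y - 1)/(6y + 14) − (2/3)| = 62/(6(6y + 14)) < 62/(6·6y) = (31/18)/y.
Thus |(4y - 1)/(6y + 14) − (2/3)| < ε whenever y > (31/18)/ε.
Take M = (31/18)/ε. If y > M then |(4y - 1)/(6y + 14) − (2/3)| < (31/18)/y < ε.

M = (31/18)/ε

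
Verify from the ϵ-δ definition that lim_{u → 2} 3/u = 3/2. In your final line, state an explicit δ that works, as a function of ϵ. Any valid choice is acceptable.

δ = min(1, (2/3)ϵ)

Let ϵ > 0. We seek δ > 0 such that 0 < |u − 2| < δ implies |3/u − (3/2)| < ϵ.
|3/u − (3/2)| = 3·|2 − u|/(2·|u|) = 3|u − 2|/(2|u|).
Restrict δ ≤ 1. Then |u − 2| < 1 gives |u| > 1, so 2|u| > 2.
Then |3/u − (3/2)| < 3|u − 2|/2, which is < ϵ when |u − 2| < (2/3)ϵ.
Take δ = min(1, (2/3)ϵ). Then 0 < |u − 2| < δ gives both |u − 2| < 1 and |u − 2| < (2/3)ϵ, so |3/u − (3/2)| < ϵ.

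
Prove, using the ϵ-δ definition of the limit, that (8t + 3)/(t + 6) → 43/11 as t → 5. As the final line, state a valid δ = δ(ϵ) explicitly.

Let ϵ > 0. We want δ > 0 with 0 < |t − 5| < δ ⇒ |(8t + 3)/(t + 6) − (43/11)| < ϵ.
Combining over a common denominator, (8t + 3)/(t + 6) − (43/11) = [(8t + 3)·11 − 43·(t + 6)] / [11·(t + 6)] = 45(t − 5) / (11(t + 6)).
So |(8t + 3)/(t + 6) − (43/11)| = 45|t − 5| / (11·|t + 6|).
Require δ ≤ 11/2, so |t + 6| ≥ |11| − |t − 5| > 11 − 11/2 = 11/2.
Hence |(8t + 3)/(t + 6) − (43/11)| < 45|t − 5|/(11·(11/2)) = (90/121)|t − 5|, which is < ϵ once |t − 5| < (121/90)ϵ.
Take δ = min(11/2, (121/90)ϵ). Then 0 < |t − 5| < δ forces both bounds, so |(8t + 3)/(t + 6) − (43/11)| < ϵ.

δ = min(11/2, (121/90)ϵ)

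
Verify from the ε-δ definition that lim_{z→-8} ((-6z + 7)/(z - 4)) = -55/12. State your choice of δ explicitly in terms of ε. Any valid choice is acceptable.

δ = min(6, (72/17)ε)

Let ε > 0. We want δ > 0 with 0 < |z + 8| < δ ⇒ |(-6z + 7)/(z - 4) + 55/12| < ε.
Combining over a common denominator, (-6z + 7)/(z - 4) + 55/12 = [(-6z + 7)·(-12) − 55·(z - 4)] / [(-12)·(z - 4)] = 17(z + 8) / ((-12)(z - 4)).
So |(-6z + 7)/(z - 4) + 55/12| = 17|z + 8| / (12·|z − 4|).
Require δ ≤ 6, so |z − 4| ≥ |-12| − |z + 8| > 12 − 6 = 6.
Hence |(-6z + 7)/(z - 4) + 55/12| < 17|z + 8|/(12·6) = (17/72)|z + 8|, which is < ε once |z + 8| < (72/17)ε.
Take δ = min(6, (72/17)ε). Then 0 < |z + 8| < δ forces both bounds, so |(-6z + 7)/(z - 4) + 55/12| < ε.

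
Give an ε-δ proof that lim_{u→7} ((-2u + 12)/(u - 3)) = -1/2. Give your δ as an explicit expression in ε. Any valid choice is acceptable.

δ = min(2, (4/3)ε)

Let ε > 0 be given. We want δ > 0 with 0 < |u − 7| < δ ⇒ |(-2u + 12)/(u - 3) + 1/2| < ε.
Combining over a common denominator, (-2u + 12)/(u - 3) + 1/2 = [(-2u + 12)·4 − (-2)·(u - 3)] / [4·(u - 3)] = -6(u − 7) / (4(u - 3)).
So |(-2u + 12)/(u - 3) + 1/2| = 6|u − 7| / (4·|u − 3|).
Require δ ≤ 2, so |u − 3| ≥ |4| − |u − 7| > 4 − 2 = 2.
Hence |(-2u + 12)/(u - 3) + 1/2| < 6|u − 7|/(4·2) = (3/4)|u − 7|, which is < ε once |u − 7| < (4/3)ε.
Take δ = min(2, (4/3)ε). Then 0 < |u − 7| < δ forces both bounds, so |(-2u + 12)/(u - 3) + 1/2| < ε.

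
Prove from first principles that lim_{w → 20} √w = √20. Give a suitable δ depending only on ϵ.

δ = min(20, √20·ϵ)

Suppose ϵ > 0. We want δ > 0 such that 0 < |w − 20| < δ implies |√w − √20| < ϵ.
Rationalise: √w − √20 = (w − 20)/(√w + √20), so |√w − √20| = |w − 20|/(√w + √20).
Restrict δ ≤ 20 so that |w − 20| < 20 forces w > 0, and then √w + √20 > √20.
Hence |√w − √20| < |w − 20|/√20, which is < ϵ once |w − 20| < √20·ϵ.
Take δ = min(20, √20·ϵ). If 0 < |w − 20| < δ then w > 0 and |√w − √20| < |w − 20|/√20 < ϵ.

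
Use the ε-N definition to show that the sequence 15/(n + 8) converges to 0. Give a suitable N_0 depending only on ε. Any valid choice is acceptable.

N_0 = 15/ε

Fix ε > 0. For n ≥ 1, |15/(n + 8) − 0| = 15/(n + 8) ≤ 15/n.
We need 15/n < ε, i.e. n > 15/ε.
Take N_0 = 15/ε. If n > N_0 then |15/(n + 8)| ≤ 15/n < ε.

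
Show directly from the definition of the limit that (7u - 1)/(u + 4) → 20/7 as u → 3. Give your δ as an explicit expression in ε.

δ = min(7/2, (49/58)ε)

Let ε > 0 be given. We want δ > 0 with 0 < |u − 3| < δ ⇒ |(7u - 1)/(u + 4) − (20/7)| < ε.
Combining over a common denominator, (7u - 1)/(u + 4) − (20/7) = [(7u - 1)·7 − 20·(u + 4)] / [7·(u + 4)] = 29(u − 3) / (7(u + 4)).
So |(7u - 1)/(u + 4) − (20/7)| = 29|u − 3| / (7·|u + 4|).
Require δ ≤ 7/2, so |u + 4| ≥ |7| − |u − 3| > 7 − 7/2 = 7/2.
Hence |(7u - 1)/(u + 4) − (20/7)| < 29|u − 3|/(7·(7/2)) = (58/49)|u − 3|, which is < ε once |u − 3| < (49/58)ε.
Take δ = min(7/2, (49/58)ε). Then 0 < |u − 3| < δ forces both bounds, so |(7u - 1)/(u + 4) − (20/7)| < ε.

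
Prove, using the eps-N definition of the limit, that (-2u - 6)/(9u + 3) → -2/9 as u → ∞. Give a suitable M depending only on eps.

Let eps > 0. We seek M > 0 such that u > M implies |(-2u - 6)/(9u + 3) + 2/9| < eps.
(-2u - 6)/(9u + 3) + 2/9 = (9(-2u - 6) − (-2)(9u + 3)) / (9(9u + 3)) = -48/(9(9u + 3)).
For u > 0 we have 9u + 3 > 9u, so |(-2u - 6)/(9u + 3) + 2/9| = 48/(9(9u + 3)) < 48/(9·9u) = (16/27)/u.
Thus |(-2u - 6)/(9u + 3) + 2/9| < eps whenever u > (16/27)/eps.
Take M = (16/27)/eps. If u > M then |(-2u - 6)/(9u + 3) + 2/9| < (16/27)/u < eps.

M = (16/27)/eps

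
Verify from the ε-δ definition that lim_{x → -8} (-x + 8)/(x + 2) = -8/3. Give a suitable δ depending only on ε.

Let ε > 0 be given. We want δ > 0 with 0 < |x + 8| < δ ⇒ |(-x + 8)/(x + 2) + 8/3| < ε.
Combining over a common denominator, (-x + 8)/(x + 2) + 8/3 = [(-x + 8)·(-6) − 16·(x + 2)] / [(-6)·(x + 2)] = -10(x + 8) / ((-6)(x + 2)).
So |(-x + 8)/(x + 2) + 8/3| = 10|x + 8| / (6·|x + 2|).
Restrict δ ≤ 3. Then |x + 8| < 3 gives |x + 2| = |(x + 8) + (-6)| ≥ 6 − 3 = 3.
Hence |(-x + 8)/(x + 2) + 8/3| < 10|x + 8|/(6·3) = (5/9)|x + 8|, which is < ε once |x + 8| < (9/5)ε.
Take δ = min(3, (9/5)ε). Then 0 < |x + 8| < δ forces both bounds, so |(-x + 8)/(x + 2) + 8/3| < ε.

δ = min(3, (9/5)ε)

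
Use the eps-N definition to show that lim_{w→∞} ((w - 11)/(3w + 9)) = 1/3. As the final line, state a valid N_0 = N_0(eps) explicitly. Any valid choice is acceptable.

N_0 = (14/3)/eps

Fix eps > 0. We seek N_0 > 0 such that w > N_0 implies |(w - 11)/(3w + 9) − (1/3)| < eps.
(w - 11)/(3w + 9) − (1/3) = (3(w - 11) − (3w + 9)) / (3(3w + 9)) = -42/(3(3w + 9)).
For w > 0 we have 3w + 9 > 3w, so |(w - 11)/(3w + 9) − (1/3)| = 42/(3(3w + 9)) < 42/(3·3w) = (14/3)/w.
Thus |(w - 11)/(3w + 9) − (1/3)| < eps whenever w > (14/3)/eps.
Take N_0 = (14/3)/eps. If w > N_0 then |(w - 11)/(3w + 9) − (1/3)| < (14/3)/w < eps.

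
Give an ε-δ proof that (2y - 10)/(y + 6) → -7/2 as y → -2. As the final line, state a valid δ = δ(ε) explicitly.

Let ε > 0 be given. We want δ > 0 with 0 < |y + 2| < δ ⇒ |(2y - 10)/(y + 6) + 7/2| < ε.
Combining over a common denominator, (2y - 10)/(y + 6) + 7/2 = [(2y - 10)·4 − (-14)·(y + 6)] / [4·(y + 6)] = 22(y + 2) / (4(y + 6)).
So |(2y - 10)/(y + 6) + 7/2| = 22|y + 2| / (4·|y + 6|).
Require δ ≤ 2, so |y + 6| ≥ |4| − |y + 2| > 4 − 2 = 2.
Hence |(2y - 10)/(y + 6) + 7/2| < 22|y + 2|/(4·2) = (11/4)|y + 2|, which is < ε once |y + 2| < (4/11)ε.
Take δ = min(2, (4/11)ε). Then 0 < |y + 2| < δ forces both bounds, so |(2y - 10)/(y + 6) + 7/2| < ε.

δ = min(2, (4/11)ε)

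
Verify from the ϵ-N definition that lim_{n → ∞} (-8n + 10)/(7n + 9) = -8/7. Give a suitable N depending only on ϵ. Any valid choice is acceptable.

Let ϵ > 0. For n ≥ 1, |(-8n + 10)/(7n + 9) + 8/7| = |142|/(7(7n + 9)) = 142/(7(7n + 9)).
Since 7n + 9 ≥ 7n for n ≥ 1, this is ≤ 142/(7·7n) = (142/49)/n.
So |(-8n + 10)/(7n + 9) + 8/7| < ϵ whenever n > (142/49)/ϵ.
Take N = (142/49)/ϵ. If n > N then |(-8n + 10)/(7n + 9) + 8/7| ≤ (142/49)/n < ϵ.

N = (142/49)/ϵ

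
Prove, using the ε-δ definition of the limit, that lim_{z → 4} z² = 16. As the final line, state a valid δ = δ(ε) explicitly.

δ = min(1, ε/9)

Let ε > 0 be given. We seek δ > 0 with 0 < |z − 4| < δ ⇒ |z² − 16| < ε.
Factor: z² − 16 = (z − 4)(z + 4), so |z² − 16| = |z − 4|·|z + 4|.
Impose δ ≤ 1 so that |z| < 5; then |z + 4| ≤ 9.
Hence |z² − 16| ≤ 9|z − 4|, which is < ε once |z − 4| < ε/9.
Take δ = min(1, ε/9). If 0 < |z − 4| < δ then both bounds hold and |z² − 16| ≤ 9|z − 4| < 9·(ε/9) = ε.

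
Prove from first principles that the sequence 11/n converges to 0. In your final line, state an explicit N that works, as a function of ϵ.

Let ϵ > 0. For n ≥ 1, |11/n − 0| = 11/(n) ≤ 11/n.
We need 11/n < ϵ, i.e. n > 11/ϵ.
Take N = 11/ϵ. If n > N then |11/n| ≤ 11/n < ϵ.

N = 11/ϵ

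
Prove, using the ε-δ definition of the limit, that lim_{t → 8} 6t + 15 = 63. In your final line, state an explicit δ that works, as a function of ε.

Let ε > 0 be given. We need δ > 0 so that 0 < |t − 8| < δ implies |(6t + 15) − 63| < ε.
Since (6t + 15) − 63 = 6(t − 8), we have |(6t + 15) − 63| = 6|t − 8|.
So 6|t − 8| < ε exactly when |t − 8| < ε/6.
Choosing δ = ε/6 gives |(6t + 15) − 63| = 6|t − 8| < ε whenever |t − 8| < δ.

δ = ε/6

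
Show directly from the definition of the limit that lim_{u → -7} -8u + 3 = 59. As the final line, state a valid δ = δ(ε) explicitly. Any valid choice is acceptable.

Let ε > 0 be given. We need δ > 0 so that 0 < |u + 7| < δ implies |(-8u + 3) − 59| < ε.
|(-8u + 3) − 59| = |-8u - 56| = 8|u + 7|.
Thus it suffices that |u + 7| < ε/8.
Choosing δ = ε/8 gives |(-8u + 3) − 59| = 8|u + 7| < ε whenever |u + 7| < δ.

δ = ε/8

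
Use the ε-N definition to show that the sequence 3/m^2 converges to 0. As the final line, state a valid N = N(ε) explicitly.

N = (3/ε)^{1/2}

Let ε > 0. For m ≥ 1, |3/m^2 − 0| = 3/m^2.
3/m^2 < ε ⇔ m^2 > 3/ε ⇔ m > (3/ε)^{1/2}.
Take N = (3/ε)^{1/2}. Then m > N implies 3/m^2 < ε.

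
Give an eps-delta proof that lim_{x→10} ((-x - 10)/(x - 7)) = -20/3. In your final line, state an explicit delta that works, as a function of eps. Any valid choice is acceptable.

delta = min(3/2, (9/34)eps)

Suppose eps > 0. We want delta > 0 with 0 < |x − 10| < delta ⇒ |(-x - 10)/(x - 7) + 20/3| < eps.
Combining over a common denominator, (-x - 10)/(x - 7) + 20/3 = [(-x - 10)·3 − (-20)·(x - 7)] / [3·(x - 7)] = 17(x − 10) / (3(x - 7)).
So |(-x - 10)/(x - 7) + 20/3| = 17|x − 10| / (3·|x − 7|).
Restrict delta ≤ 3/2. Then |x − 10| < 3/2 gives |x − 7| = |(x − 10) + 3| ≥ 3 − 3/2 = 3/2.
Hence |(-x - 10)/(x - 7) + 20/3| < 17|x − 10|/(3·(3/2)) = (34/9)|x − 10|, which is < eps once |x − 10| < (9/34)eps.
Take delta = min(3/2, (9/34)eps). Then 0 < |x − 10| < delta forces both bounds, so |(-x - 10)/(x - 7) + 20/3| < eps.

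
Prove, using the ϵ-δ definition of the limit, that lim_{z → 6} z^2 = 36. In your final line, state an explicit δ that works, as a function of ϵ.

δ = min(2, ϵ/14)

Fix ϵ > 0. We seek δ > 0 with 0 < |z − 6| < δ ⇒ |z^2 − 36| < ϵ.
Factor: z^2 − 36 = (z − 6)(z + 6), so |z^2 − 36| = |z − 6|·|z + 6|.
Restrict δ ≤ 2. Then |z − 6| < 2 gives |z| < 8, so by the triangle inequality |z + 6| ≤ 8 + 6 = 14.
Hence |z^2 − 36| ≤ 14|z − 6|, which is < ϵ once |z − 6| < ϵ/14.
Take δ = min(2, ϵ/14). If 0 < |z − 6| < δ then both bounds hold and |z^2 − 36| ≤ 14|z − 6| < 14·(ϵ/14) = ϵ.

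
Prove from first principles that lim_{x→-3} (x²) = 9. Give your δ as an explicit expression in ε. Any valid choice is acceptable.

δ = min(2, ε/8)

Fix ε > 0. We seek δ > 0 with 0 < |x + 3| < δ ⇒ |x² − 9| < ε.
Factor: x² − 9 = (x + 3)(x - 3), so |x² − 9| = |x + 3|·|x - 3|.
Impose δ ≤ 2 so that |x| < 5; then |x - 3| ≤ 8.
Hence |x² − 9| ≤ 8|x + 3|, which is < ε once |x + 3| < ε/8.
Take δ = min(2, ε/8). If 0 < |x + 3| < δ then both bounds hold and |x² − 9| ≤ 8|x + 3| < 8·(ε/8) = ε.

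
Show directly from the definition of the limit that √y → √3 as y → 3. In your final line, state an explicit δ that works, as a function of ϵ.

Let ϵ > 0 be given. We want δ > 0 such that 0 < |y − 3| < δ implies |√y − √3| < ϵ.
Multiplying by the conjugate, |√y − √3| = |y − 3|/(√y + √3).
Restrict δ ≤ 3 so that |y − 3| < 3 forces y > 0, and then √y + √3 > √3.
Hence |√y − √3| < |y − 3|/√3, which is < ϵ once |y − 3| < √3·ϵ.
Take δ = min(3, √3·ϵ). If 0 < |y − 3| < δ then y > 0 and |√y − √3| < |y − 3|/√3 < ϵ.

δ = min(3, √3·ϵ)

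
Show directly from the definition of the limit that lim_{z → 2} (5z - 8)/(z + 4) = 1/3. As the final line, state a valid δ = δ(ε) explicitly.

δ = min(3, (9/14)ε)

Let ε > 0 be given. We want δ > 0 with 0 < |z − 2| < δ ⇒ |(5z - 8)/(z + 4) − (1/3)| < ε.
Combining over a common denominator, (5z - 8)/(z + 4) − (1/3) = [(5z - 8)·6 − 2·(z + 4)] / [6·(z + 4)] = 28(z − 2) / (6(z + 4)).
So |(5z - 8)/(z + 4) − (1/3)| = 28|z − 2| / (6·|z + 4|).
Restrict δ ≤ 3. Then |z − 2| < 3 gives |z + 4| = |(z − 2) + 6| ≥ 6 − 3 = 3.
Hence |(5z - 8)/(z + 4) − (1/3)| < 28|z − 2|/(6·3) = (14/9)|z − 2|, which is < ε once |z − 2| < (9/14)ε.
Take δ = min(3, (9/14)ε). Then 0 < |z − 2| < δ forces both bounds, so |(5z - 8)/(z + 4) − (1/3)| < ε.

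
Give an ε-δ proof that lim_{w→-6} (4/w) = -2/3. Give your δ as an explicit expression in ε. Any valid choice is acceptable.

δ = min(3, (9/2)ε)

Let ε > 0 be given. We seek δ > 0 such that 0 < |w + 6| < δ implies |4/w + 2/3| < ε.
|4/w + 2/3| = 4·|-6 − w|/(6·|w|) = 4|w + 6|/(6|w|).
Restrict δ ≤ 3. Then |w + 6| < 3 gives |w| > 3, so 6|w| > 18.
Then |4/w + 2/3| < 4|w + 6|/18, which is < ε when |w + 6| < (9/2)ε.
Take δ = min(3, (9/2)ε). Then 0 < |w + 6| < δ gives both |w + 6| < 3 and |w + 6| < (9/2)ε, so |4/w + 2/3| < ε.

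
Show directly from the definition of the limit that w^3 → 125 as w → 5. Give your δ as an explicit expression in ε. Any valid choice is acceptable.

Let ε > 0. We seek δ > 0 with 0 < |w − 5| < δ ⇒ |w^3 − 125| < ε.
Factor: w^3 − 125 = (w − 5)(w^2 + 5w + 25), so |w^3 − 125| = |w − 5|·|w^2 + 5w + 25|.
Impose δ ≤ 1 so that |w| < 6; then |w^2 + 5w + 25| ≤ 91.
Hence |w^3 − 125| ≤ 91|w − 5|, which is < ε once |w − 5| < ε/91.
Take δ = min(1, ε/91). If 0 < |w − 5| < δ then both bounds hold and |w^3 − 125| ≤ 91|w − 5| < 91·(ε/91) = ε.

δ = min(1, ε/91)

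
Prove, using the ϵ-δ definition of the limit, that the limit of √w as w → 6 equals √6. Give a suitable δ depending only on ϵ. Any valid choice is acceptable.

Fix ϵ > 0. We want δ > 0 such that 0 < |w − 6| < δ implies |√w − √6| < ϵ.
Multiplying by the conjugate, |√w − √6| = |w − 6|/(√w + √6).
Restrict δ ≤ 6 so that |w − 6| < 6 forces w > 0, and then √w + √6 > √6.
Hence |√w − √6| < |w − 6|/√6, which is < ϵ once |w − 6| < √6·ϵ.
Take δ = min(6, √6·ϵ). If 0 < |w − 6| < δ then w > 0 and |√w − √6| < |w − 6|/√6 < ϵ.

δ = min(6, √6·ϵ)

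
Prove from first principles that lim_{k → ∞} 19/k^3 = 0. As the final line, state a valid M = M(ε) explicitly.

Let ε > 0. For k ≥ 1, |19/k^3 − 0| = 19/k^3.
19/k^3 < ε ⇔ k^3 > 19/ε ⇔ k > (19/ε)^{1/3}.
Take M = (19/ε)^{1/3}. Then k > M implies 19/k^3 < ε.

M = (19/ε)^{1/3}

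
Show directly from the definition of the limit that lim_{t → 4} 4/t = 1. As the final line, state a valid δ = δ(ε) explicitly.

Suppose ε > 0. We seek δ > 0 such that 0 < |t − 4| < δ implies |4/t − 1| < ε.
|4/t − 1| = 4·|4 − t|/(4·|t|) = 4|t − 4|/(4|t|).
Require δ ≤ 2 so that |t| > 4 − 2 = 2, hence 4|t| > 8.
Then |4/t − 1| < 4|t − 4|/8, which is < ε when |t − 4| < 2ε.
Take δ = min(2, 2ε). Then 0 < |t − 4| < δ gives both |t − 4| < 2 and |t − 4| < 2ε, so |4/t − 1| < ε.

δ = min(2, 2ε)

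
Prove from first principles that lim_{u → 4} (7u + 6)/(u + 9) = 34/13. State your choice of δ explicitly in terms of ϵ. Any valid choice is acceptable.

Let ϵ > 0 be given. We want δ > 0 with 0 < |u − 4| < δ ⇒ |(7u + 6)/(u + 9) − (34/13)| < ϵ.
Combining over a common denominator, (7u + 6)/(u + 9) − (34/13) = [(7u + 6)·13 − 34·(u + 9)] / [13·(u + 9)] = 57(u − 4) / (13(u + 9)).
So |(7u + 6)/(u + 9) − (34/13)| = 57|u − 4| / (13·|u + 9|).
Restrict δ ≤ 13/2. Then |u − 4| < 13/2 gives |u + 9| = |(u − 4) + 13| ≥ 13 − 13/2 = 13/2.
Hence |(7u + 6)/(u + 9) − (34/13)| < 57|u − 4|/(13·(13/2)) = (114/169)|u − 4|, which is < ϵ once |u − 4| < (169/114)ϵ.
Take δ = min(13/2, (169/114)ϵ). Then 0 < |u − 4| < δ forces both bounds, so |(7u + 6)/(u + 9) − (34/13)| < ϵ.

δ = min(13/2, (169/114)ϵ)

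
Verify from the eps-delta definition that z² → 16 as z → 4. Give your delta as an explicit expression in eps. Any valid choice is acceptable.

delta = min(2, eps/10)

Fix eps > 0. We seek delta > 0 with 0 < |z − 4| < delta ⇒ |z² − 16| < eps.
Factor: z² − 16 = (z − 4)(z + 4), so |z² − 16| = |z − 4|·|z + 4|.
Impose delta ≤ 2 so that |z| < 6; then |z + 4| ≤ 10.
Hence |z² − 16| ≤ 10|z − 4|, which is < eps once |z − 4| < eps/10.
Take delta = min(2, eps/10). If 0 < |z − 4| < delta then both bounds hold and |z² − 16| ≤ 10|z − 4| < 10·(eps/10) = eps.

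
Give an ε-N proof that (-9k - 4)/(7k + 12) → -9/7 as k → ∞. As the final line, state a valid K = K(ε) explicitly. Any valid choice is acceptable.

Suppose ε > 0. For k ≥ 1, |(-9k - 4)/(7k + 12) + 9/7| = |80|/(7(7k + 12)) = 80/(7(7k + 12)).
Since 7k + 12 ≥ 7k for k ≥ 1, this is ≤ 80/(7·7k) = (80/49)/k.
So |(-9k - 4)/(7k + 12) + 9/7| < ε whenever k > (80/49)/ε.
Take K = (80/49)/ε. If k > K then |(-9k - 4)/(7k + 12) + 9/7| ≤ (80/49)/k < ε.

K = (80/49)/ε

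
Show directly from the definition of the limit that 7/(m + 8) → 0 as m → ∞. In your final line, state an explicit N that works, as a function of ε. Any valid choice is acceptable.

N = 7/ε

Let ε > 0. For m ≥ 1, |7/(m + 8) − 0| = 7/(m + 8) ≤ 7/m.
We need 7/m < ε, i.e. m > 7/ε.
Take N = 7/ε. If m > N then |7/(m + 8)| ≤ 7/m < ε.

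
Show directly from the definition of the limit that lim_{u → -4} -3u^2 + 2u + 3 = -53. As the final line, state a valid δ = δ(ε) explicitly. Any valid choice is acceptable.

Suppose ε > 0. We want δ > 0 such that 0 < |u + 4| < δ implies |(-3u^2 + 2u + 3) + 53| < ε.
(-3u^2 + 2u + 3) + 53 = -3u^2 + 2u + 56 = (u + 4)(-3u + 14).
So |(-3u^2 + 2u + 3) + 53| = |u + 4|·|-3u + 14|.
Require δ ≤ 1. Then |u + 4| < 1 gives |u| < 5, and by the triangle inequality |-3u + 14| ≤ 3·5 + 14 = 29.
Hence |(-3u^2 + 2u + 3) + 53| ≤ 29|u + 4| < ε provided |u + 4| < ε/29.
Take δ = min(1, ε/29). Then 0 < |u + 4| < δ gives both |u + 4| < 1 and |u + 4| < ε/29, so |(-3u^2 + 2u + 3) + 53| < ε.

δ = min(1, ε/29)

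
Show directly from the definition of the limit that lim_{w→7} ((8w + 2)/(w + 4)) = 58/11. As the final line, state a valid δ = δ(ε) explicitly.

δ = min(11/2, (121/60)ε)

Let ε > 0. We want δ > 0 with 0 < |w − 7| < δ ⇒ |(8w + 2)/(w + 4) − (58/11)| < ε.
Combining over a common denominator, (8w + 2)/(w + 4) − (58/11) = [(8w + 2)·11 − 58·(w + 4)] / [11·(w + 4)] = 30(w − 7) / (11(w + 4)).
So |(8w + 2)/(w + 4) − (58/11)| = 30|w − 7| / (11·|w + 4|).
Require δ ≤ 11/2, so |w + 4| ≥ |11| − |w − 7| > 11 − 11/2 = 11/2.
Hence |(8w + 2)/(w + 4) − (58/11)| < 30|w − 7|/(11·(11/2)) = (60/121)|w − 7|, which is < ε once |w − 7| < (121/60)ε.
Take δ = min(11/2, (121/60)ε). Then 0 < |w − 7| < δ forces both bounds, so |(8w + 2)/(w + 4) − (58/11)| < ε.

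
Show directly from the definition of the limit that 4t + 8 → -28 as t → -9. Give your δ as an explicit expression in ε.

Suppose ε > 0. We need δ > 0 so that 0 < |t + 9| < δ implies |(4t + 8) + 28| < ε.
Since (4t + 8) + 28 = 4(t + 9), we have |(4t + 8) + 28| = 4|t + 9|.
So 4|t + 9| < ε exactly when |t + 9| < ε/4.
Choosing δ = ε/4 gives |(4t + 8) + 28| = 4|t + 9| < ε whenever |t + 9| < δ.

δ = ε/4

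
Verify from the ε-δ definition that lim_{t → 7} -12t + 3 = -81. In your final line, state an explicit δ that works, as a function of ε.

Let ε > 0. We need δ > 0 so that 0 < |t − 7| < δ implies |(-12t + 3) + 81| < ε.
Since (-12t + 3) + 81 = -12(t − 7), we have |(-12t + 3) + 81| = 12|t − 7|.
So 12|t − 7| < ε exactly when |t − 7| < ε/12.
Take δ = ε/12. If 0 < |t − 7| < δ then |(-12t + 3) + 81| = 12|t − 7| < 12·(ε/12) = ε.

δ = ε/12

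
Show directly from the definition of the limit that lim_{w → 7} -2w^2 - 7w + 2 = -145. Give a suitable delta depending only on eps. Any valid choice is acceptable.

delta = min(2, eps/39)

Let eps > 0. We want delta > 0 such that 0 < |w − 7| < delta implies |(-2w^2 - 7w + 2) + 145| < eps.
(-2w^2 - 7w + 2) + 145 = -2w^2 - 7w + 147 = (w − 7)(-2w - 21).
So |(-2w^2 - 7w + 2) + 145| = |w − 7|·|-2w - 21|.
Assume first that |w − 7| < 2, so |w| < 9. Then |-2w - 21| ≤ 2·9 + 21 = 39.
Hence |(-2w^2 - 7w + 2) + 145| ≤ 39|w − 7| < eps provided |w − 7| < eps/39.
Take delta = min(2, eps/39). Then 0 < |w − 7| < delta gives both |w − 7| < 2 and |w − 7| < eps/39, so |(-2w^2 - 7w + 2) + 145| < eps.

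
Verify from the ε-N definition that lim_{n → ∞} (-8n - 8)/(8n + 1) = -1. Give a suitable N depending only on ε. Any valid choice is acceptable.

Suppose ε > 0. For n ≥ 1, |(-8n - 8)/(8n + 1) + 1| = |-56|/(8(8n + 1)) = 56/(8(8n + 1)).
Since 8n + 1 ≥ 8n for n ≥ 1, this is ≤ 56/(8·8n) = (7/8)/n.
So |(-8n - 8)/(8n + 1) + 1| < ε whenever n > (7/8)/ε.
Take N = (7/8)/ε. If n > N then |(-8n - 8)/(8n + 1) + 1| ≤ (7/8)/n < ε.

N = (7/8)/ε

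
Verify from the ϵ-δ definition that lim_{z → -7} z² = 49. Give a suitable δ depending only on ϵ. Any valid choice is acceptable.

Fix ϵ > 0. We seek δ > 0 with 0 < |z + 7| < δ ⇒ |z² − 49| < ϵ.
Factor: z² − 49 = (z + 7)(z - 7), so |z² − 49| = |z + 7|·|z - 7|.
Impose δ ≤ 1 so that |z| < 8; then |z - 7| ≤ 15.
Hence |z² − 49| ≤ 15|z + 7|, which is < ϵ once |z + 7| < ϵ/15.
Take δ = min(1, ϵ/15). If 0 < |z + 7| < δ then both bounds hold and |z² − 49| ≤ 15|z + 7| < 15·(ϵ/15) = ϵ.

δ = min(1, ϵ/15)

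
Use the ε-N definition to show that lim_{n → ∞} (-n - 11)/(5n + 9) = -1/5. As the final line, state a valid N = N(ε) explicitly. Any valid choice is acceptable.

Fix ε > 0. For n ≥ 1, |(-n - 11)/(5n + 9) + 1/5| = |-46|/(5(5n + 9)) = 46/(5(5n + 9)).
Since 5n + 9 ≥ 5n for n ≥ 1, this is ≤ 46/(5·5n) = (46/25)/n.
So |(-n - 11)/(5n + 9) + 1/5| < ε whenever n > (46/25)/ε.
Take N = (46/25)/ε. If n > N then |(-n - 11)/(5n + 9) + 1/5| ≤ (46/25)/n < ε.

N = (46/25)/ε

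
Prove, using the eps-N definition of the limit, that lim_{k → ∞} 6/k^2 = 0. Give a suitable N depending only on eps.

N = (6/eps)^{1/2}

Suppose eps > 0. For k ≥ 1, |6/k^2 − 0| = 6/k^2.
6/k^2 < eps ⇔ k^2 > 6/eps ⇔ k > (6/eps)^{1/2}.
Take N = (6/eps)^{1/2}. Then k > N implies 6/k^2 < eps.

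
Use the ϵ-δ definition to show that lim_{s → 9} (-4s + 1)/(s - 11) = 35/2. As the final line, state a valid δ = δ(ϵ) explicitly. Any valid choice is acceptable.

δ = min(1, (2/43)ϵ)

Let ϵ > 0 be given. We want δ > 0 with 0 < |s − 9| < δ ⇒ |(-4s + 1)/(s - 11) − (35/2)| < ϵ.
Combining over a common denominator, (-4s + 1)/(s - 11) − (35/2) = [(-4s + 1)·(-2) − (-35)·(s - 11)] / [(-2)·(s - 11)] = 43(s − 9) / ((-2)(s - 11)).
So |(-4s + 1)/(s - 11) − (35/2)| = 43|s − 9| / (2·|s − 11|).
Require δ ≤ 1, so |s − 11| ≥ |-2| − |s − 9| > 2 − 1 = 1.
Hence |(-4s + 1)/(s - 11) − (35/2)| < 43|s − 9|/(2·1) = (43/2)|s − 9|, which is < ϵ once |s − 9| < (2/43)ϵ.
Take δ = min(1, (2/43)ϵ). Then 0 < |s − 9| < δ forces both bounds, so |(-4s + 1)/(s - 11) − (35/2)| < ϵ.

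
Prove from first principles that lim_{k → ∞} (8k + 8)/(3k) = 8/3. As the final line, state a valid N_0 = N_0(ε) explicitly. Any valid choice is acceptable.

N_0 = (8/3)/ε

Fix ε > 0. For k ≥ 1, |(8k + 8)/(3k) − (8/3)| = |24|/(3(3k)) = 24/(3(3k)).
Since 3k ≥ 3k for k ≥ 1, this is ≤ 24/(3·3k) = (8/3)/k.
So |(8k + 8)/(3k) − (8/3)| < ε whenever k > (8/3)/ε.
Take N_0 = (8/3)/ε. If k > N_0 then |(8k + 8)/(3k) − (8/3)| ≤ (8/3)/k < ε.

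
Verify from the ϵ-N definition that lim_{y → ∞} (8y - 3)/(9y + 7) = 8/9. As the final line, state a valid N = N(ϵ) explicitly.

Let ϵ > 0 be given. We seek N > 0 such that y > N implies |(8y - 3)/(9y + 7) − (8/9)| < ϵ.
(8y - 3)/(9y + 7) − (8/9) = (9(8y - 3) − 8(9y + 7)) / (9(9y + 7)) = -83/(9(9y + 7)).
For y > 0 we have 9y + 7 > 9y, so |(8y - 3)/(9y + 7) − (8/9)| = 83/(9(9y + 7)) < 83/(9·9y) = (83/81)/y.
Thus |(8y - 3)/(9y + 7) − (8/9)| < ϵ whenever y > (83/81)/ϵ.
Take N = (83/81)/ϵ. If y > N then |(8y - 3)/(9y + 7) − (8/9)| < (83/81)/y < ϵ.

N = (83/81)/ϵ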